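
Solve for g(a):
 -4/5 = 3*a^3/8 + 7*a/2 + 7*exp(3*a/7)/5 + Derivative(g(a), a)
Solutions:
 g(a) = C1 - 3*a^4/32 - 7*a^2/4 - 4*a/5 - 49*exp(3*a/7)/15


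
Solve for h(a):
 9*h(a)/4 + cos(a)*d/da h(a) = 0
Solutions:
 h(a) = C1*(sin(a) - 1)^(9/8)/(sin(a) + 1)^(9/8)


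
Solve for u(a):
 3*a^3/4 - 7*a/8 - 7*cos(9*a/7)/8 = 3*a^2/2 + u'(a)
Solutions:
 u(a) = C1 + 3*a^4/16 - a^3/2 - 7*a^2/16 - 49*sin(9*a/7)/72


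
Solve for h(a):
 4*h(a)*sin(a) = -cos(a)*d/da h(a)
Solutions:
 h(a) = C1*cos(a)^4


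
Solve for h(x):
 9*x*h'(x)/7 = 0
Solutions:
 h(x) = C1


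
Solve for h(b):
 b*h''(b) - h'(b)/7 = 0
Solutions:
 h(b) = C1 + C2*b^(8/7)


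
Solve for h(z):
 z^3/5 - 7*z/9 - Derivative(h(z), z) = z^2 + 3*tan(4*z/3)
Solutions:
 h(z) = C1 + z^4/20 - z^3/3 - 7*z^2/18 + 9*log(cos(4*z/3))/4


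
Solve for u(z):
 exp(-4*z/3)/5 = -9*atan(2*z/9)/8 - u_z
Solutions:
 u(z) = C1 - 9*z*atan(2*z/9)/8 + 81*log(4*z^2 + 81)/32 + 3*exp(-4*z/3)/20


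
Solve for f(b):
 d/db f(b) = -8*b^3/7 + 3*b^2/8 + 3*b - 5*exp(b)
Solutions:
 f(b) = C1 - 2*b^4/7 + b^3/8 + 3*b^2/2 - 5*exp(b)


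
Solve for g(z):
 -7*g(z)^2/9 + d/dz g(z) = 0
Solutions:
 g(z) = -9/(C1 + 7*z)


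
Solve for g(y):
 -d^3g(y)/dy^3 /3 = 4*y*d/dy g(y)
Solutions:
 g(y) = C1 + Integral(C2*airyai(-12^(1/3)*y) + C3*airybi(-12^(1/3)*y), y)


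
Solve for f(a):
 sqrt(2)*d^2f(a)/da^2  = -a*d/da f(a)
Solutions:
 f(a) = C1 + C2*erf(2^(1/4)*a/2)


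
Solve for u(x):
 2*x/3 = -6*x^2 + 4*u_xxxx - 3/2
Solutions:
 u(x) = C1 + C2*x + C3*x^2 + C4*x^3 + x^6/240 + x^5/720 + x^4/64


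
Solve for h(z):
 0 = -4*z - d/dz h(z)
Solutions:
 h(z) = C1 - 2*z^2


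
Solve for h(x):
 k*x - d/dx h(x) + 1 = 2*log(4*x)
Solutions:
 h(x) = C1 + k*x^2/2 - 2*x*log(x) - x*log(16) + 3*x


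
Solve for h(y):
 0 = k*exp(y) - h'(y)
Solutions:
 h(y) = C1 + k*exp(y)


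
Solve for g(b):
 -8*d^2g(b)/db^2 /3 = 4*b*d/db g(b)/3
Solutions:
 g(b) = C1 + C2*erf(b/2)


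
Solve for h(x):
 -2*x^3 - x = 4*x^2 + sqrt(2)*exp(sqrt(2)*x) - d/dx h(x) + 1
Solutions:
 h(x) = C1 + x^4/2 + 4*x^3/3 + x^2/2 + x + exp(sqrt(2)*x)


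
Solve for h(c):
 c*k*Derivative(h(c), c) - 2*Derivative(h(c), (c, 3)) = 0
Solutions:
 h(c) = C1 + Integral(C2*airyai(2^(2/3)*c*k^(1/3)/2) + C3*airybi(2^(2/3)*c*k^(1/3)/2), c)


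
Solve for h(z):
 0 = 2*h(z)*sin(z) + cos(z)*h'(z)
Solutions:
 h(z) = C1*cos(z)^2


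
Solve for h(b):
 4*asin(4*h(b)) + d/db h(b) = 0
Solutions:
 Integral(1/asin(4*_y), (_y, h(b))) = C1 - 4*b


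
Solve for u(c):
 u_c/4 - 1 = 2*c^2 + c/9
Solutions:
 u(c) = C1 + 8*c^3/3 + 2*c^2/9 + 4*c


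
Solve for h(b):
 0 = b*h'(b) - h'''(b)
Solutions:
 h(b) = C1 + Integral(C2*airyai(b) + C3*airybi(b), b)


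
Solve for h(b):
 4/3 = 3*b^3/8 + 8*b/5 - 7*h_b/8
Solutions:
 h(b) = C1 + 3*b^4/28 + 32*b^2/35 - 32*b/21


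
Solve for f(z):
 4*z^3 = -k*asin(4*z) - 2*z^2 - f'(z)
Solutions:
 f(z) = C1 - k*(z*asin(4*z) + sqrt(1 - 16*z^2)/4) - z^4 - 2*z^3/3


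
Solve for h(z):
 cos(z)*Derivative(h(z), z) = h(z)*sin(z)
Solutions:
 h(z) = C1/cos(z)


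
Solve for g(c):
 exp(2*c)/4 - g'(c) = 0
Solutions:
 g(c) = C1 + exp(2*c)/8


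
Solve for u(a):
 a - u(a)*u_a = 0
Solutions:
 u(a) = -sqrt(C1 + a^2)
 u(a) = sqrt(C1 + a^2)


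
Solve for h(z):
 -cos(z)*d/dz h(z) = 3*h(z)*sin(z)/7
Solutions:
 h(z) = C1*cos(z)^(3/7)


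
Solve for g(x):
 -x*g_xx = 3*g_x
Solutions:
 g(x) = C1 + C2/x^2


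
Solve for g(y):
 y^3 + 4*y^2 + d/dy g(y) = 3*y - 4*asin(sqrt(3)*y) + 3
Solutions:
 g(y) = C1 - y^4/4 - 4*y^3/3 + 3*y^2/2 - 4*y*asin(sqrt(3)*y) + 3*y - 4*sqrt(3)*sqrt(1 - 3*y^2)/3


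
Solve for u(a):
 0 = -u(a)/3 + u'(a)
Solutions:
 u(a) = C1*exp(a/3)


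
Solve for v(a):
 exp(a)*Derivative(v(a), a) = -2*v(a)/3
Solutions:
 v(a) = C1*exp(2*exp(-a)/3)


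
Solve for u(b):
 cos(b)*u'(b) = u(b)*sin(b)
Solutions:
 u(b) = C1/cos(b)


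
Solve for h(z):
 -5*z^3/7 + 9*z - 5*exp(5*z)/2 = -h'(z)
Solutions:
 h(z) = C1 + 5*z^4/28 - 9*z^2/2 + exp(5*z)/2


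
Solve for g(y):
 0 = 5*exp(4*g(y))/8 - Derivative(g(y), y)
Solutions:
 g(y) = log(-(-1/(C1 + 5*y))^(1/4)) + log(2)/4
 g(y) = log(-1/(C1 + 5*y))/4 + log(2)/4
 g(y) = log(-I*(-1/(C1 + 5*y))^(1/4)) + log(2)/4
 g(y) = log(I*(-1/(C1 + 5*y))^(1/4)) + log(2)/4


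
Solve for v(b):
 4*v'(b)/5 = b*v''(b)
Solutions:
 v(b) = C1 + C2*b^(9/5)


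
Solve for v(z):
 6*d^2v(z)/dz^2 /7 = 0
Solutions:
 v(z) = C1 + C2*z


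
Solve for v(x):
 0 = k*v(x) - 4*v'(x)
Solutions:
 v(x) = C1*exp(k*x/4)


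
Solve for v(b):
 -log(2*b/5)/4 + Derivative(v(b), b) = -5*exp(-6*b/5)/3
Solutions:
 v(b) = C1 + b*log(b)/4 + b*(-log(5) - 1 + log(2))/4 + 25*exp(-6*b/5)/18


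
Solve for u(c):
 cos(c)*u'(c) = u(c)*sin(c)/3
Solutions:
 u(c) = C1/cos(c)^(1/3)


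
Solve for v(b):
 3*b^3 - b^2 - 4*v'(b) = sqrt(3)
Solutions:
 v(b) = C1 + 3*b^4/16 - b^3/12 - sqrt(3)*b/4


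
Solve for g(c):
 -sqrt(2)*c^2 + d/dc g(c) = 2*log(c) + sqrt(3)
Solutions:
 g(c) = C1 + sqrt(2)*c^3/3 + 2*c*log(c) - 2*c + sqrt(3)*c


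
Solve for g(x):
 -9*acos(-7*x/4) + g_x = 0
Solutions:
 g(x) = C1 + 9*x*acos(-7*x/4) + 9*sqrt(16 - 49*x^2)/7


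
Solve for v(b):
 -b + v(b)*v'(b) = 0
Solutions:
 v(b) = -sqrt(C1 + b^2)
 v(b) = sqrt(C1 + b^2)


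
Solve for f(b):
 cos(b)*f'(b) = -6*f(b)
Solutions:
 f(b) = C1*(sin(b)^3 - 3*sin(b)^2 + 3*sin(b) - 1)/(sin(b)^3 + 3*sin(b)^2 + 3*sin(b) + 1)


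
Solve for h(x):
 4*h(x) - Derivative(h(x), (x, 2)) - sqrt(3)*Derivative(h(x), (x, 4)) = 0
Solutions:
 h(x) = C1*exp(-sqrt(2)*3^(3/4)*x*sqrt(-1 + sqrt(1 + 16*sqrt(3)))/6) + C2*exp(sqrt(2)*3^(3/4)*x*sqrt(-1 + sqrt(1 + 16*sqrt(3)))/6) + C3*sin(sqrt(2)*3^(3/4)*x*sqrt(1 + sqrt(1 + 16*sqrt(3)))/6) + C4*cosh(sqrt(2)*3^(3/4)*x*sqrt(-sqrt(1 + 16*sqrt(3)) - 1)/6)


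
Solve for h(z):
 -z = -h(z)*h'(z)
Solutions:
 h(z) = -sqrt(C1 + z^2)
 h(z) = sqrt(C1 + z^2)


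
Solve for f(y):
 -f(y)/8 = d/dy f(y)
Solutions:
 f(y) = C1*exp(-y/8)


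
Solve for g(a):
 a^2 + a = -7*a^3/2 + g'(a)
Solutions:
 g(a) = C1 + 7*a^4/8 + a^3/3 + a^2/2


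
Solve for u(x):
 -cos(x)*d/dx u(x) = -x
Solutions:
 u(x) = C1 + Integral(x/cos(x), x)


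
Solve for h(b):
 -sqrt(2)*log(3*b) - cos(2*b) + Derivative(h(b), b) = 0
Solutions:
 h(b) = C1 + sqrt(2)*b*(log(b) - 1) + sqrt(2)*b*log(3) + sin(2*b)/2


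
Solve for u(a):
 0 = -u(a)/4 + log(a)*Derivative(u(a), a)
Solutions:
 u(a) = C1*exp(li(a)/4)


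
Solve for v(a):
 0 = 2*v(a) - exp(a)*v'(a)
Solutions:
 v(a) = C1*exp(-2*exp(-a))


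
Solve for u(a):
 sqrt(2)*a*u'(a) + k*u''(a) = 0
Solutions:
 u(a) = C1 + C2*sqrt(k)*erf(2^(3/4)*a*sqrt(1/k)/2)


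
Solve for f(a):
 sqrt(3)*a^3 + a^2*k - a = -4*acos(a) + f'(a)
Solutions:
 f(a) = C1 + sqrt(3)*a^4/4 + a^3*k/3 - a^2/2 + 4*a*acos(a) - 4*sqrt(1 - a^2)


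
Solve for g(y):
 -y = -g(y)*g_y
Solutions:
 g(y) = -sqrt(C1 + y^2)
 g(y) = sqrt(C1 + y^2)


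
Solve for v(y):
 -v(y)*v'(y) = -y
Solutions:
 v(y) = -sqrt(C1 + y^2)
 v(y) = sqrt(C1 + y^2)


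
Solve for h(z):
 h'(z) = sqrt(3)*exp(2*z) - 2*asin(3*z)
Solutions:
 h(z) = C1 - 2*z*asin(3*z) - 2*sqrt(1 - 9*z^2)/3 + sqrt(3)*exp(2*z)/2


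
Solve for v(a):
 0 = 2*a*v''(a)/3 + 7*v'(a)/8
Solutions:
 v(a) = C1 + C2/a^(5/16)


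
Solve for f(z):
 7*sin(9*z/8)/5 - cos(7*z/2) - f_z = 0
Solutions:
 f(z) = C1 - 2*sin(7*z/2)/7 - 56*cos(9*z/8)/45


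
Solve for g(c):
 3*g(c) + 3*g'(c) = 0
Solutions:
 g(c) = C1*exp(-c)


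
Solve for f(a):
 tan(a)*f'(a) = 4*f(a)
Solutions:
 f(a) = C1*sin(a)^4


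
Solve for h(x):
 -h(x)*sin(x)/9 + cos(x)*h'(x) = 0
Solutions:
 h(x) = C1/cos(x)^(1/9)


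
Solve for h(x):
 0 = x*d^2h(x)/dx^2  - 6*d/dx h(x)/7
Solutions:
 h(x) = C1 + C2*x^(13/7)


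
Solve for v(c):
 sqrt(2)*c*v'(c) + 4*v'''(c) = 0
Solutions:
 v(c) = C1 + Integral(C2*airyai(-sqrt(2)*c/2) + C3*airybi(-sqrt(2)*c/2), c)


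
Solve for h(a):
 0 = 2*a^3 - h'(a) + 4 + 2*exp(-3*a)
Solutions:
 h(a) = C1 + a^4/2 + 4*a - 2*exp(-3*a)/3


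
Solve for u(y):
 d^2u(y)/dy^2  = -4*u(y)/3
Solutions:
 u(y) = C1*sin(2*sqrt(3)*y/3) + C2*cos(2*sqrt(3)*y/3)


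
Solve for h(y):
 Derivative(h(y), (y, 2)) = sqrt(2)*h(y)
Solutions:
 h(y) = C1*exp(-2^(1/4)*y) + C2*exp(2^(1/4)*y)


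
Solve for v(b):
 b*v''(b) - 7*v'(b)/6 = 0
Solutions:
 v(b) = C1 + C2*b^(13/6)


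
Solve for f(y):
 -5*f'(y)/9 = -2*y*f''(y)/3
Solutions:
 f(y) = C1 + C2*y^(11/6)


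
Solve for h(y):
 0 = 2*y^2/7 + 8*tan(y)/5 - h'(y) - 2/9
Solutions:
 h(y) = C1 + 2*y^3/21 - 2*y/9 - 8*log(cos(y))/5


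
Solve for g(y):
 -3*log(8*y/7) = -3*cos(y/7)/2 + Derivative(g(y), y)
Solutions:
 g(y) = C1 - 3*y*log(y) - 9*y*log(2) + 3*y + 3*y*log(7) + 21*sin(y/7)/2


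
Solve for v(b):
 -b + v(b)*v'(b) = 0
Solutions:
 v(b) = -sqrt(C1 + b^2)
 v(b) = sqrt(C1 + b^2)


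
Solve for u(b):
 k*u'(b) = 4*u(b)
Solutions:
 u(b) = C1*exp(4*b/k)


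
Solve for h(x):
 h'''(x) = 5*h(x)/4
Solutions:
 h(x) = C3*exp(10^(1/3)*x/2) + (C1*sin(10^(1/3)*sqrt(3)*x/4) + C2*cos(10^(1/3)*sqrt(3)*x/4))*exp(-10^(1/3)*x/4)


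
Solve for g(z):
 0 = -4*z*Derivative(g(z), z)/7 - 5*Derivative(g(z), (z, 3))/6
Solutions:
 g(z) = C1 + Integral(C2*airyai(-2*3^(1/3)*35^(2/3)*z/35) + C3*airybi(-2*3^(1/3)*35^(2/3)*z/35), z)


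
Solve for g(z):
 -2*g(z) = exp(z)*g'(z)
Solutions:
 g(z) = C1*exp(2*exp(-z))


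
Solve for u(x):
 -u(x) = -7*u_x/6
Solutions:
 u(x) = C1*exp(6*x/7)


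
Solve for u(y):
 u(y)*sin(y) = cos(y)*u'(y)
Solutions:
 u(y) = C1/cos(y)


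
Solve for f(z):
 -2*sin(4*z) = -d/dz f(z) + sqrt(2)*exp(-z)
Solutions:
 f(z) = C1 - cos(4*z)/2 - sqrt(2)*exp(-z)


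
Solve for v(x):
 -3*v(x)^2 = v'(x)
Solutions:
 v(x) = 1/(C1 + 3*x)


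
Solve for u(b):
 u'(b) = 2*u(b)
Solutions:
 u(b) = C1*exp(2*b)


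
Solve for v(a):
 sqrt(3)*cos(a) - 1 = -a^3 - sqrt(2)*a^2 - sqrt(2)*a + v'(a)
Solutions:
 v(a) = C1 + a^4/4 + sqrt(2)*a^3/3 + sqrt(2)*a^2/2 - a + sqrt(3)*sin(a)


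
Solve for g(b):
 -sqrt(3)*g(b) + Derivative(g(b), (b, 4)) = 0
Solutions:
 g(b) = C1*exp(-3^(1/8)*b) + C2*exp(3^(1/8)*b) + C3*sin(3^(1/8)*b) + C4*cos(3^(1/8)*b)


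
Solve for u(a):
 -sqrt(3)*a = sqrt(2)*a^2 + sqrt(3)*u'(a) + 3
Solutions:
 u(a) = C1 - sqrt(6)*a^3/9 - a^2/2 - sqrt(3)*a


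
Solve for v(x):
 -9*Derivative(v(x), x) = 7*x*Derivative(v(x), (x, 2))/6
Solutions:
 v(x) = C1 + C2/x^(47/7)


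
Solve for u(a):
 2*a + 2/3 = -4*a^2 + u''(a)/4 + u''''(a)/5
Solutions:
 u(a) = C1 + C2*a + C3*sin(sqrt(5)*a/2) + C4*cos(sqrt(5)*a/2) + 4*a^4/3 + 4*a^3/3 - 172*a^2/15


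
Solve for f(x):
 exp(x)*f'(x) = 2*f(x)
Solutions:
 f(x) = C1*exp(-2*exp(-x))


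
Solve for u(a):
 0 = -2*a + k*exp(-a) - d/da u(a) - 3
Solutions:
 u(a) = C1 - a^2 - 3*a - k*exp(-a)


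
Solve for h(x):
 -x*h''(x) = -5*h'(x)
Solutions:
 h(x) = C1 + C2*x^6


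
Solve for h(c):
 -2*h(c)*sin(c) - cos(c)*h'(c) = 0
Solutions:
 h(c) = C1*cos(c)^2


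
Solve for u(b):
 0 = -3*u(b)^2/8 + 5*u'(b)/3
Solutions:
 u(b) = -40/(C1 + 9*b)


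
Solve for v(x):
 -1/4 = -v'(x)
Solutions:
 v(x) = C1 + x/4


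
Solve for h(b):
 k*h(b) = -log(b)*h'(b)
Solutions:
 h(b) = C1*exp(-k*li(b))


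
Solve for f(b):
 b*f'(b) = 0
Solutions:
 f(b) = C1


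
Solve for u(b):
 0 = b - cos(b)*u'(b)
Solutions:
 u(b) = C1 + Integral(b/cos(b), b)


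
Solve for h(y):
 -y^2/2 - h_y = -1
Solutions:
 h(y) = C1 - y^3/6 + y


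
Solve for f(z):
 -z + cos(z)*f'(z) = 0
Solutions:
 f(z) = C1 + Integral(z/cos(z), z)


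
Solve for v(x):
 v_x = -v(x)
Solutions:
 v(x) = C1*exp(-x)


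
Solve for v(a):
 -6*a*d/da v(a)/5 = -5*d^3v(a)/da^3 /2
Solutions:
 v(a) = C1 + Integral(C2*airyai(60^(1/3)*a/5) + C3*airybi(60^(1/3)*a/5), a)


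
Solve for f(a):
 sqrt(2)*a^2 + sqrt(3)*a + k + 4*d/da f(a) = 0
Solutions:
 f(a) = C1 - sqrt(2)*a^3/12 - sqrt(3)*a^2/8 - a*k/4


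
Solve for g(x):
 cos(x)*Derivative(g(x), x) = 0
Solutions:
 g(x) = C1


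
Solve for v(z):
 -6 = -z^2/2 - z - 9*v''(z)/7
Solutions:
 v(z) = C1 + C2*z - 7*z^4/216 - 7*z^3/54 + 7*z^2/3


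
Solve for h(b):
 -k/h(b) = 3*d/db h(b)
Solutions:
 h(b) = -sqrt(C1 - 6*b*k)/3
 h(b) = sqrt(C1 - 6*b*k)/3


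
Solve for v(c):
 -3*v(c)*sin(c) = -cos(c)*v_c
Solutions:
 v(c) = C1/cos(c)^3


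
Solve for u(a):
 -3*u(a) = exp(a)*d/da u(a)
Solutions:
 u(a) = C1*exp(3*exp(-a))


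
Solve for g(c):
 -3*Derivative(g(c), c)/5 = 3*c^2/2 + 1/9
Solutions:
 g(c) = C1 - 5*c^3/6 - 5*c/27


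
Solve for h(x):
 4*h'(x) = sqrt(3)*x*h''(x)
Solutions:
 h(x) = C1 + C2*x^(1 + 4*sqrt(3)/3)


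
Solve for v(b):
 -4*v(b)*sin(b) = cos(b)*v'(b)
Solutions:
 v(b) = C1*cos(b)^4


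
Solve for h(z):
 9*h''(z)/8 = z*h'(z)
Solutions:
 h(z) = C1 + C2*erfi(2*z/3)


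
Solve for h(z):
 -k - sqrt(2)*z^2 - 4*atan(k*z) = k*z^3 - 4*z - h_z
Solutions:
 h(z) = C1 + k*z^4/4 + k*z + sqrt(2)*z^3/3 - 2*z^2 + 4*Piecewise((z*atan(k*z) - log(k^2*z^2 + 1)/(2*k), Ne(k, 0)), (0, True))


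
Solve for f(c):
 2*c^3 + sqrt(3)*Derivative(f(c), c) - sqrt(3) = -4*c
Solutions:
 f(c) = C1 - sqrt(3)*c^4/6 - 2*sqrt(3)*c^2/3 + c


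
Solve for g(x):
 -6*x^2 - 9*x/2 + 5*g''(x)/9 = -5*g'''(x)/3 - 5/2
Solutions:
 g(x) = C1 + C2*x + C3*exp(-x/3) + 9*x^4/10 - 189*x^3/20 + 414*x^2/5


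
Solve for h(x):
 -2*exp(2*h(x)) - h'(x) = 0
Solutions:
 h(x) = log(-sqrt(-1/(C1 - 2*x))) - log(2)/2
 h(x) = log(-1/(C1 - 2*x))/2 - log(2)/2


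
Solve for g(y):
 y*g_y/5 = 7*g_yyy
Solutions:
 g(y) = C1 + Integral(C2*airyai(35^(2/3)*y/35) + C3*airybi(35^(2/3)*y/35), y)


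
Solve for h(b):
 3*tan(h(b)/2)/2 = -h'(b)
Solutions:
 h(b) = -2*asin(C1*exp(-3*b/4)) + 2*pi
 h(b) = 2*asin(C1*exp(-3*b/4))


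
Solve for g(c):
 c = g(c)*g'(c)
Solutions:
 g(c) = -sqrt(C1 + c^2)
 g(c) = sqrt(C1 + c^2)


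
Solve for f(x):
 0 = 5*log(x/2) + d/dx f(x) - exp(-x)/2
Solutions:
 f(x) = C1 - 5*x*log(x) + 5*x*(log(2) + 1) - exp(-x)/2


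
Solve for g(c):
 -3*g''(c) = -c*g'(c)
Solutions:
 g(c) = C1 + C2*erfi(sqrt(6)*c/6)


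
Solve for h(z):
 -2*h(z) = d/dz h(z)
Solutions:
 h(z) = C1*exp(-2*z)


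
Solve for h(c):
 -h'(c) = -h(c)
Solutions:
 h(c) = C1*exp(c)


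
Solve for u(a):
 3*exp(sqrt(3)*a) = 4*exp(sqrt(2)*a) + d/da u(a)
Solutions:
 u(a) = C1 - 2*sqrt(2)*exp(sqrt(2)*a) + sqrt(3)*exp(sqrt(3)*a)


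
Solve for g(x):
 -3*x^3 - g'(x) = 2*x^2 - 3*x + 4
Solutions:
 g(x) = C1 - 3*x^4/4 - 2*x^3/3 + 3*x^2/2 - 4*x


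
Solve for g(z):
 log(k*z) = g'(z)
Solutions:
 g(z) = C1 + z*log(k*z) - z


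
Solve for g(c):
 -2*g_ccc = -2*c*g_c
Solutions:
 g(c) = C1 + Integral(C2*airyai(c) + C3*airybi(c), c)


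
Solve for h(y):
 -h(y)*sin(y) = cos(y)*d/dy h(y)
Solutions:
 h(y) = C1*cos(y)


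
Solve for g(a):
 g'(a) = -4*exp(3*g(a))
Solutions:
 g(a) = log((-3^(2/3) - 3*3^(1/6)*I)*(1/(C1 + 4*a))^(1/3)/6)
 g(a) = log((-3^(2/3) + 3*3^(1/6)*I)*(1/(C1 + 4*a))^(1/3)/6)
 g(a) = log(1/(C1 + 12*a))/3


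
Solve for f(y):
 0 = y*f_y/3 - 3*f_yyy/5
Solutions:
 f(y) = C1 + Integral(C2*airyai(15^(1/3)*y/3) + C3*airybi(15^(1/3)*y/3), y)


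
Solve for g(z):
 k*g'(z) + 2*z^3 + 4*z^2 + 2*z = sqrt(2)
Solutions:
 g(z) = C1 - z^4/(2*k) - 4*z^3/(3*k) - z^2/k + sqrt(2)*z/k


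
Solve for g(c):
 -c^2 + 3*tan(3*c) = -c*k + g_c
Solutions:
 g(c) = C1 - c^3/3 + c^2*k/2 - log(cos(3*c))


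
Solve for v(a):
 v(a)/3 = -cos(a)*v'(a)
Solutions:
 v(a) = C1*(sin(a) - 1)^(1/6)/(sin(a) + 1)^(1/6)


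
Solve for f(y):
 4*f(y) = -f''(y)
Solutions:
 f(y) = C1*sin(2*y) + C2*cos(2*y)


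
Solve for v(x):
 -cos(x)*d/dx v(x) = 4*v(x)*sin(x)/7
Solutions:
 v(x) = C1*cos(x)^(4/7)


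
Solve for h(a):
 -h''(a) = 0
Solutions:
 h(a) = C1 + C2*a


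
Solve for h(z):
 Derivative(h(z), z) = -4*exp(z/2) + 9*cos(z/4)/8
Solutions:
 h(z) = C1 - 8*exp(z/2) + 9*sin(z/4)/2


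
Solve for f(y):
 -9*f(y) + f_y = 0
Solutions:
 f(y) = C1*exp(9*y)


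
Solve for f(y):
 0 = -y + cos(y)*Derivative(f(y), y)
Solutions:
 f(y) = C1 + Integral(y/cos(y), y)


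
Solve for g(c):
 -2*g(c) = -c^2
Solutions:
 g(c) = c^2/2


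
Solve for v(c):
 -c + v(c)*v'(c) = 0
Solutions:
 v(c) = -sqrt(C1 + c^2)
 v(c) = sqrt(C1 + c^2)


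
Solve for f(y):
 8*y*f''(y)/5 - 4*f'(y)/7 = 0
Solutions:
 f(y) = C1 + C2*y^(19/14)


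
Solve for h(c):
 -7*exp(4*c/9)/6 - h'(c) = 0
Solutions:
 h(c) = C1 - 21*exp(4*c/9)/8


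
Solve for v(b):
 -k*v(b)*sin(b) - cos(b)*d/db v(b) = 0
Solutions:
 v(b) = C1*exp(k*log(cos(b)))


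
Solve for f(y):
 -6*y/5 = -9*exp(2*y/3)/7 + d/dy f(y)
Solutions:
 f(y) = C1 - 3*y^2/5 + 27*exp(2*y/3)/14


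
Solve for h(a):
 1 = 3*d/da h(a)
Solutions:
 h(a) = C1 + a/3


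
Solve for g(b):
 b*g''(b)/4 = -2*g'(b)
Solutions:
 g(b) = C1 + C2/b^7


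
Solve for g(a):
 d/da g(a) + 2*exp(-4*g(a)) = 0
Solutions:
 g(a) = log(-I*(C1 - 8*a)^(1/4))
 g(a) = log(I*(C1 - 8*a)^(1/4))
 g(a) = log(-(C1 - 8*a)^(1/4))
 g(a) = log(C1 - 8*a)/4


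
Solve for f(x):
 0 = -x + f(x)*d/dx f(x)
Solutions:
 f(x) = -sqrt(C1 + x^2)
 f(x) = sqrt(C1 + x^2)


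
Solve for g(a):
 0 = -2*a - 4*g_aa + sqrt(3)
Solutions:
 g(a) = C1 + C2*a - a^3/12 + sqrt(3)*a^2/8


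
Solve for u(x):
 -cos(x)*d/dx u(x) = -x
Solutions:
 u(x) = C1 + Integral(x/cos(x), x)


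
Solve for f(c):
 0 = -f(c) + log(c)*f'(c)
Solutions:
 f(c) = C1*exp(li(c))


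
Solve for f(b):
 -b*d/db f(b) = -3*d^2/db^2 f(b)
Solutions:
 f(b) = C1 + C2*erfi(sqrt(6)*b/6)


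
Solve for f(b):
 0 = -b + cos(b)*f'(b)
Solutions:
 f(b) = C1 + Integral(b/cos(b), b)


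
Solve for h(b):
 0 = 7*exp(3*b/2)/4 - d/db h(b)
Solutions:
 h(b) = C1 + 7*exp(3*b/2)/6


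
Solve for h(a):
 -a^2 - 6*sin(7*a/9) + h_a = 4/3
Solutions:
 h(a) = C1 + a^3/3 + 4*a/3 - 54*cos(7*a/9)/7


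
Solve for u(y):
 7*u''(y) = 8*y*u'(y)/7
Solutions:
 u(y) = C1 + C2*erfi(2*y/7)


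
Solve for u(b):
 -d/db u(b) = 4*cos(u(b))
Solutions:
 u(b) = pi - asin((C1 + exp(8*b))/(C1 - exp(8*b)))
 u(b) = asin((C1 + exp(8*b))/(C1 - exp(8*b)))


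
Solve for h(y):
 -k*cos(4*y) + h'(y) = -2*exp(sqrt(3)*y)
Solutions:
 h(y) = C1 + k*sin(4*y)/4 - 2*sqrt(3)*exp(sqrt(3)*y)/3


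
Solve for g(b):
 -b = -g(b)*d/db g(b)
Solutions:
 g(b) = -sqrt(C1 + b^2)
 g(b) = sqrt(C1 + b^2)


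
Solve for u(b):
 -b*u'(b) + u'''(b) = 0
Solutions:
 u(b) = C1 + Integral(C2*airyai(b) + C3*airybi(b), b)


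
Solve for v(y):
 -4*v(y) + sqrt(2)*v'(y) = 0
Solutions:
 v(y) = C1*exp(2*sqrt(2)*y)


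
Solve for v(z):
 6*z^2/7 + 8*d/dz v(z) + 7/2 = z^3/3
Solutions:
 v(z) = C1 + z^4/96 - z^3/28 - 7*z/16


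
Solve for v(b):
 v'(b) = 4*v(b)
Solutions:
 v(b) = C1*exp(4*b)


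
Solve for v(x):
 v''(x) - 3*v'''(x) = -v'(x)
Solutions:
 v(x) = C1 + C2*exp(x*(1 - sqrt(13))/6) + C3*exp(x*(1 + sqrt(13))/6)


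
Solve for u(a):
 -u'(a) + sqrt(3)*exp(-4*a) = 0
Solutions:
 u(a) = C1 - sqrt(3)*exp(-4*a)/4


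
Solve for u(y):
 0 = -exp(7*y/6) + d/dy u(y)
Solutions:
 u(y) = C1 + 6*exp(7*y/6)/7


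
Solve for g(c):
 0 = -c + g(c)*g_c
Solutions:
 g(c) = -sqrt(C1 + c^2)
 g(c) = sqrt(C1 + c^2)


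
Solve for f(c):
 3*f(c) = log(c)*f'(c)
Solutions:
 f(c) = C1*exp(3*li(c))


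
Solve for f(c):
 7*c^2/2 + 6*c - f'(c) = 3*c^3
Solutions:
 f(c) = C1 - 3*c^4/4 + 7*c^3/6 + 3*c^2


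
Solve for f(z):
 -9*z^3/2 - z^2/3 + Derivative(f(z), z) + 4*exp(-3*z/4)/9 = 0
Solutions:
 f(z) = C1 + 9*z^4/8 + z^3/9 + 16*exp(-3*z/4)/27


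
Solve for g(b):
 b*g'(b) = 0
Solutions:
 g(b) = C1


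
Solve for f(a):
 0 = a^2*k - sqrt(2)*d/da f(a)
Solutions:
 f(a) = C1 + sqrt(2)*a^3*k/6


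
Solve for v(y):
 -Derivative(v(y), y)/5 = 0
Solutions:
 v(y) = C1


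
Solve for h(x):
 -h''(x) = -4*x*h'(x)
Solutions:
 h(x) = C1 + C2*erfi(sqrt(2)*x)


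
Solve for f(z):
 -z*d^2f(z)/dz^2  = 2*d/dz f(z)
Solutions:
 f(z) = C1 + C2/z


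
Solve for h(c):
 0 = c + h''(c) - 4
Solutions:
 h(c) = C1 + C2*c - c^3/6 + 2*c^2


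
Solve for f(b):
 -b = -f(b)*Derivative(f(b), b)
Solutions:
 f(b) = -sqrt(C1 + b^2)
 f(b) = sqrt(C1 + b^2)


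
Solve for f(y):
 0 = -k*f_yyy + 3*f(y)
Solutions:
 f(y) = C1*exp(3^(1/3)*y*(1/k)^(1/3)) + C2*exp(y*(-3^(1/3) + 3^(5/6)*I)*(1/k)^(1/3)/2) + C3*exp(-y*(3^(1/3) + 3^(5/6)*I)*(1/k)^(1/3)/2)


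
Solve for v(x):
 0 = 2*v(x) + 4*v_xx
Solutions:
 v(x) = C1*sin(sqrt(2)*x/2) + C2*cos(sqrt(2)*x/2)


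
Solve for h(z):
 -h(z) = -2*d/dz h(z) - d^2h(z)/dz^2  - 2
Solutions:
 h(z) = C1*exp(z*(-1 + sqrt(2))) + C2*exp(-z*(1 + sqrt(2))) + 2


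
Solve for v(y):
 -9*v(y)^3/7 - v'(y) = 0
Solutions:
 v(y) = -sqrt(14)*sqrt(-1/(C1 - 9*y))/2
 v(y) = sqrt(14)*sqrt(-1/(C1 - 9*y))/2


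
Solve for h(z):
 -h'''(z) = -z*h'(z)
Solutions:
 h(z) = C1 + Integral(C2*airyai(z) + C3*airybi(z), z)


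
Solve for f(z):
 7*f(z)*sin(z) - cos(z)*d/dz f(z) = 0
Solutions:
 f(z) = C1/cos(z)^7


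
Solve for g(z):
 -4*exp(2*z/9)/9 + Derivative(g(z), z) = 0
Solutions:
 g(z) = C1 + 2*exp(2*z/9)


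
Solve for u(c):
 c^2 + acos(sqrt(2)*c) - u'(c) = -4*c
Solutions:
 u(c) = C1 + c^3/3 + 2*c^2 + c*acos(sqrt(2)*c) - sqrt(2)*sqrt(1 - 2*c^2)/2


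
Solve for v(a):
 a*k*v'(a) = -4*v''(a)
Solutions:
 v(a) = Piecewise((-sqrt(2)*sqrt(pi)*C1*erf(sqrt(2)*a*sqrt(k)/4)/sqrt(k) - C2, (k > 0) | (k < 0)), (-C1*a - C2, True))


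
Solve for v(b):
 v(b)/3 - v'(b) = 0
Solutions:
 v(b) = C1*exp(b/3)


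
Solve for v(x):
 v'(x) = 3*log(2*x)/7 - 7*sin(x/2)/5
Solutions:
 v(x) = C1 + 3*x*log(x)/7 - 3*x/7 + 3*x*log(2)/7 + 14*cos(x/2)/5


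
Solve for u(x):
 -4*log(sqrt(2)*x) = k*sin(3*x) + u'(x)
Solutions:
 u(x) = C1 + k*cos(3*x)/3 - 4*x*log(x) - 2*x*log(2) + 4*x


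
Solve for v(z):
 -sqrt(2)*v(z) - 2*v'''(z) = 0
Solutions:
 v(z) = C3*exp(-2^(5/6)*z/2) + (C1*sin(2^(5/6)*sqrt(3)*z/4) + C2*cos(2^(5/6)*sqrt(3)*z/4))*exp(2^(5/6)*z/4)


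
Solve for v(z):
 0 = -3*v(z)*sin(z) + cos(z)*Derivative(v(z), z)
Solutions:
 v(z) = C1/cos(z)^3


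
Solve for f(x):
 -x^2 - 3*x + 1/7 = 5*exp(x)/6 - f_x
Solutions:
 f(x) = C1 + x^3/3 + 3*x^2/2 - x/7 + 5*exp(x)/6


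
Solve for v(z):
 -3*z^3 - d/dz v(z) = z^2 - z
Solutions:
 v(z) = C1 - 3*z^4/4 - z^3/3 + z^2/2


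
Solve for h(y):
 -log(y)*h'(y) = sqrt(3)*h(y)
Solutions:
 h(y) = C1*exp(-sqrt(3)*li(y))


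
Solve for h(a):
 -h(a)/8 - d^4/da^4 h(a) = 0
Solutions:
 h(a) = (C1*sin(2^(3/4)*a/4) + C2*cos(2^(3/4)*a/4))*exp(-2^(3/4)*a/4) + (C3*sin(2^(3/4)*a/4) + C4*cos(2^(3/4)*a/4))*exp(2^(3/4)*a/4)


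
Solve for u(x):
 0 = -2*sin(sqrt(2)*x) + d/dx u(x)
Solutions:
 u(x) = C1 - sqrt(2)*cos(sqrt(2)*x)


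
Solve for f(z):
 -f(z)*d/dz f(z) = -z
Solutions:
 f(z) = -sqrt(C1 + z^2)
 f(z) = sqrt(C1 + z^2)


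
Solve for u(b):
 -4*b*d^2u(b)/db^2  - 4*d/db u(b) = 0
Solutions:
 u(b) = C1 + C2*log(b)


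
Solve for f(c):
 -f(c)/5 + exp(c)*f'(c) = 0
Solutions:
 f(c) = C1*exp(-exp(-c)/5)


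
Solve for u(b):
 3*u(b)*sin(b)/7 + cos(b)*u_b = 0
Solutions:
 u(b) = C1*cos(b)^(3/7)


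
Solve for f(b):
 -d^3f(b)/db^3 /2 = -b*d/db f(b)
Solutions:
 f(b) = C1 + Integral(C2*airyai(2^(1/3)*b) + C3*airybi(2^(1/3)*b), b)


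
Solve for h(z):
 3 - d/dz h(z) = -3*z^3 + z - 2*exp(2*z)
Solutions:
 h(z) = C1 + 3*z^4/4 - z^2/2 + 3*z + exp(2*z)


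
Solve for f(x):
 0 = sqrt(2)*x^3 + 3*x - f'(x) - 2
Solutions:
 f(x) = C1 + sqrt(2)*x^4/4 + 3*x^2/2 - 2*x


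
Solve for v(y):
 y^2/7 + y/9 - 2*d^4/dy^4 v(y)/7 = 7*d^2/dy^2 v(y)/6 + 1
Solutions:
 v(y) = C1 + C2*y + C3*sin(7*sqrt(3)*y/6) + C4*cos(7*sqrt(3)*y/6) + y^4/98 + y^3/63 - 1101*y^2/2401


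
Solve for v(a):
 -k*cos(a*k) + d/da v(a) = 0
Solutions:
 v(a) = C1 + sin(a*k)


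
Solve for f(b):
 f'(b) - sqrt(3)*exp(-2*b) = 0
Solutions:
 f(b) = C1 - sqrt(3)*exp(-2*b)/2


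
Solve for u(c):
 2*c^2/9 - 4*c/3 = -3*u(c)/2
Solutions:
 u(c) = 4*c*(6 - c)/27


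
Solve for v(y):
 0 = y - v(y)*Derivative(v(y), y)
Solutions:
 v(y) = -sqrt(C1 + y^2)
 v(y) = sqrt(C1 + y^2)


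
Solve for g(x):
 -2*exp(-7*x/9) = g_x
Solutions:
 g(x) = C1 + 18*exp(-7*x/9)/7


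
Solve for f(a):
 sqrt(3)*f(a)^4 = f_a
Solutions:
 f(a) = (-1/(C1 + 3*sqrt(3)*a))^(1/3)
 f(a) = (-1/(C1 + sqrt(3)*a))^(1/3)*(-3^(2/3) - 3*3^(1/6)*I)/6
 f(a) = (-1/(C1 + sqrt(3)*a))^(1/3)*(-3^(2/3) + 3*3^(1/6)*I)/6


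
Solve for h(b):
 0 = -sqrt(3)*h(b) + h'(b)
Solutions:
 h(b) = C1*exp(sqrt(3)*b)


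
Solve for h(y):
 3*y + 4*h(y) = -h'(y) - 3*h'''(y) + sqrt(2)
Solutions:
 h(y) = C3*exp(-y) - 3*y/4 + (C1*sin(sqrt(39)*y/6) + C2*cos(sqrt(39)*y/6))*exp(y/2) + 3/16 + sqrt(2)/4


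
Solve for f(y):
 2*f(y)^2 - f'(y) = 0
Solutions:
 f(y) = -1/(C1 + 2*y)


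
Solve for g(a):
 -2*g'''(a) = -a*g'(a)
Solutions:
 g(a) = C1 + Integral(C2*airyai(2^(2/3)*a/2) + C3*airybi(2^(2/3)*a/2), a)


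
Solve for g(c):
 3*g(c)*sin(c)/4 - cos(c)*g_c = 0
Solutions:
 g(c) = C1/cos(c)^(3/4)


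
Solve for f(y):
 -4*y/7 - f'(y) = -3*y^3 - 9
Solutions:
 f(y) = C1 + 3*y^4/4 - 2*y^2/7 + 9*y


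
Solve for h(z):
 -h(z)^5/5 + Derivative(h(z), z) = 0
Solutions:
 h(z) = -5^(1/4)*(-1/(C1 + 4*z))^(1/4)
 h(z) = 5^(1/4)*(-1/(C1 + 4*z))^(1/4)
 h(z) = -5^(1/4)*I*(-1/(C1 + 4*z))^(1/4)
 h(z) = 5^(1/4)*I*(-1/(C1 + 4*z))^(1/4)


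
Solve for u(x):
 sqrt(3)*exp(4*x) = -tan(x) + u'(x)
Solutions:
 u(x) = C1 + sqrt(3)*exp(4*x)/4 - log(cos(x))


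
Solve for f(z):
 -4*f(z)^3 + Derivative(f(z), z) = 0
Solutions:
 f(z) = -sqrt(2)*sqrt(-1/(C1 + 4*z))/2
 f(z) = sqrt(2)*sqrt(-1/(C1 + 4*z))/2


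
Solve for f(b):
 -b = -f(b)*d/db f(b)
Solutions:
 f(b) = -sqrt(C1 + b^2)
 f(b) = sqrt(C1 + b^2)


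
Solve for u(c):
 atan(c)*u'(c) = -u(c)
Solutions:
 u(c) = C1*exp(-Integral(1/atan(c), c))


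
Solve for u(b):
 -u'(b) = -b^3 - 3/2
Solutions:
 u(b) = C1 + b^4/4 + 3*b/2


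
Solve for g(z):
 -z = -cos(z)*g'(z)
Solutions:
 g(z) = C1 + Integral(z/cos(z), z)


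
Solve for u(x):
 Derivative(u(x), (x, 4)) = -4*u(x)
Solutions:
 u(x) = (C1*sin(x) + C2*cos(x))*exp(-x) + (C3*sin(x) + C4*cos(x))*exp(x)


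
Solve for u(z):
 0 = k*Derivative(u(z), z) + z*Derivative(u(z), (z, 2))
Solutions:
 u(z) = C1 + z^(1 - re(k))*(C2*sin(log(z)*Abs(im(k))) + C3*cos(log(z)*im(k)))


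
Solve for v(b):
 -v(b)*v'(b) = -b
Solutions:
 v(b) = -sqrt(C1 + b^2)
 v(b) = sqrt(C1 + b^2)


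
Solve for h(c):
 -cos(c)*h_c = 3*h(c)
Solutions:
 h(c) = C1*(sin(c) - 1)^(3/2)/(sin(c) + 1)^(3/2)


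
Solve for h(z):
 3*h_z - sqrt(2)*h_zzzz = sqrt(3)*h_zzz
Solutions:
 h(z) = C1 + C2*exp(-z*(6^(2/3)/(-sqrt(6) + sqrt(-6 + (-sqrt(6) + 27*sqrt(2))^2) + 27*sqrt(2))^(1/3) + 2*sqrt(6) + 6^(1/3)*(-sqrt(6) + sqrt(-6 + (-sqrt(6) + 27*sqrt(2))^2) + 27*sqrt(2))^(1/3))/12)*sin(2^(1/3)*3^(1/6)*z*(-3^(2/3)*(-sqrt(6) + sqrt(-6 + (-sqrt(6) + 27*sqrt(2))^2) + 27*sqrt(2))^(1/3) + 3*2^(1/3)/(-sqrt(6) + sqrt(-6 + (-sqrt(6) + 27*sqrt(2))^2) + 27*sqrt(2))^(1/3))/12) + C3*exp(-z*(6^(2/3)/(-sqrt(6) + sqrt(-6 + (-sqrt(6) + 27*sqrt(2))^2) + 27*sqrt(2))^(1/3) + 2*sqrt(6) + 6^(1/3)*(-sqrt(6) + sqrt(-6 + (-sqrt(6) + 27*sqrt(2))^2) + 27*sqrt(2))^(1/3))/12)*cos(2^(1/3)*3^(1/6)*z*(-3^(2/3)*(-sqrt(6) + sqrt(-6 + (-sqrt(6) + 27*sqrt(2))^2) + 27*sqrt(2))^(1/3) + 3*2^(1/3)/(-sqrt(6) + sqrt(-6 + (-sqrt(6) + 27*sqrt(2))^2) + 27*sqrt(2))^(1/3))/12) + C4*exp(z*(-sqrt(6) + 6^(2/3)/(-sqrt(6) + sqrt(-6 + (-sqrt(6) + 27*sqrt(2))^2) + 27*sqrt(2))^(1/3) + 6^(1/3)*(-sqrt(6) + sqrt(-6 + (-sqrt(6) + 27*sqrt(2))^2) + 27*sqrt(2))^(1/3))/6)


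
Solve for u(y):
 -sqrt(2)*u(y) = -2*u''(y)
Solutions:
 u(y) = C1*exp(-2^(3/4)*y/2) + C2*exp(2^(3/4)*y/2)


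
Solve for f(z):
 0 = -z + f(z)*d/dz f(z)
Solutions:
 f(z) = -sqrt(C1 + z^2)
 f(z) = sqrt(C1 + z^2)


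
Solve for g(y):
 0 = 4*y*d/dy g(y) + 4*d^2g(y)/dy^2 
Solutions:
 g(y) = C1 + C2*erf(sqrt(2)*y/2)


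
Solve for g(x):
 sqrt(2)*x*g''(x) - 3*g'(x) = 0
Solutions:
 g(x) = C1 + C2*x^(1 + 3*sqrt(2)/2)


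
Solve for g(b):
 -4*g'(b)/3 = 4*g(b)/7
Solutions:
 g(b) = C1*exp(-3*b/7)


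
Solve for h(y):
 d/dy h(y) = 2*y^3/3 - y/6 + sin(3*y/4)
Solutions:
 h(y) = C1 + y^4/6 - y^2/12 - 4*cos(3*y/4)/3


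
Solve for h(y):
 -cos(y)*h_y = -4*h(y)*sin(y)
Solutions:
 h(y) = C1/cos(y)^4


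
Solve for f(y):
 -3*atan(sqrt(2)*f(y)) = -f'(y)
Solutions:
 Integral(1/atan(sqrt(2)*_y), (_y, f(y))) = C1 + 3*y


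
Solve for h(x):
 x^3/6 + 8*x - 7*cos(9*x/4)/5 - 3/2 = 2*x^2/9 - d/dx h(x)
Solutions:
 h(x) = C1 - x^4/24 + 2*x^3/27 - 4*x^2 + 3*x/2 + 28*sin(9*x/4)/45


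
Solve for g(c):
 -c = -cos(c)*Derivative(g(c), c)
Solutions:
 g(c) = C1 + Integral(c/cos(c), c)


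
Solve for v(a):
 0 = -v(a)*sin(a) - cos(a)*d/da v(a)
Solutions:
 v(a) = C1*cos(a)


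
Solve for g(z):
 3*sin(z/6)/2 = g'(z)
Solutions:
 g(z) = C1 - 9*cos(z/6)


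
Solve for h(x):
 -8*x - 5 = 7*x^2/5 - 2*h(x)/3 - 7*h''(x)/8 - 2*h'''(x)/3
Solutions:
 h(x) = C1*exp(x*(-14 + 49/(64*sqrt(1367) + 2391)^(1/3) + (64*sqrt(1367) + 2391)^(1/3))/32)*sin(sqrt(3)*x*(-(64*sqrt(1367) + 2391)^(1/3) + 49/(64*sqrt(1367) + 2391)^(1/3))/32) + C2*exp(x*(-14 + 49/(64*sqrt(1367) + 2391)^(1/3) + (64*sqrt(1367) + 2391)^(1/3))/32)*cos(sqrt(3)*x*(-(64*sqrt(1367) + 2391)^(1/3) + 49/(64*sqrt(1367) + 2391)^(1/3))/32) + C3*exp(-x*(49/(64*sqrt(1367) + 2391)^(1/3) + 7 + (64*sqrt(1367) + 2391)^(1/3))/16) + 21*x^2/10 + 12*x + 159/80


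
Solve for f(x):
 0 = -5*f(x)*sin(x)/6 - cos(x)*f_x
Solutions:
 f(x) = C1*cos(x)^(5/6)


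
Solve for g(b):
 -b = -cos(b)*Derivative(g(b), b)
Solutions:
 g(b) = C1 + Integral(b/cos(b), b)


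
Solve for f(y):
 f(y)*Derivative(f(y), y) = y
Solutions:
 f(y) = -sqrt(C1 + y^2)
 f(y) = sqrt(C1 + y^2)


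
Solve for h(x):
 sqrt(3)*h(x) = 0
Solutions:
 h(x) = 0


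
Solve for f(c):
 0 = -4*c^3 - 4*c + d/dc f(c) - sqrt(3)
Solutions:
 f(c) = C1 + c^4 + 2*c^2 + sqrt(3)*c


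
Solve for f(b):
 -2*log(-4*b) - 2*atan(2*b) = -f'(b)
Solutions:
 f(b) = C1 + 2*b*log(-b) + 2*b*atan(2*b) - 2*b + 4*b*log(2) - log(4*b^2 + 1)/2


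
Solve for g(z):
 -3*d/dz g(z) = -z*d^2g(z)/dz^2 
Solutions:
 g(z) = C1 + C2*z^4


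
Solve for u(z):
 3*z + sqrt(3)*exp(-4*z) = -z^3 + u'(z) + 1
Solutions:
 u(z) = C1 + z^4/4 + 3*z^2/2 - z - sqrt(3)*exp(-4*z)/4


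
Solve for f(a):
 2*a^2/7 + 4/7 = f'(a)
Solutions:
 f(a) = C1 + 2*a^3/21 + 4*a/7


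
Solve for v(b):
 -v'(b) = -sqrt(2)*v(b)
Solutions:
 v(b) = C1*exp(sqrt(2)*b)


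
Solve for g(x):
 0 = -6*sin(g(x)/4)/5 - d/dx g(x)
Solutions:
 6*x/5 + 2*log(cos(g(x)/4) - 1) - 2*log(cos(g(x)/4) + 1) = C1


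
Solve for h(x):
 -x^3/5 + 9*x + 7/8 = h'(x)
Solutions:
 h(x) = C1 - x^4/20 + 9*x^2/2 + 7*x/8


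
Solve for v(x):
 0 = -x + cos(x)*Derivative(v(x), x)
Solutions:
 v(x) = C1 + Integral(x/cos(x), x)


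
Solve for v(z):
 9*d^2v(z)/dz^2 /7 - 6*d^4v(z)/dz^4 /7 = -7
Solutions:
 v(z) = C1 + C2*z + C3*exp(-sqrt(6)*z/2) + C4*exp(sqrt(6)*z/2) - 49*z^2/18


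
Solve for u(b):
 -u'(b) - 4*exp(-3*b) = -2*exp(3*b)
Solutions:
 u(b) = C1 + 2*exp(3*b)/3 + 4*exp(-3*b)/3


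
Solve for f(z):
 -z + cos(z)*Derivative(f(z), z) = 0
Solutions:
 f(z) = C1 + Integral(z/cos(z), z)


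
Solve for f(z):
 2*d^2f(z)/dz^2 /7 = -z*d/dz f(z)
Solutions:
 f(z) = C1 + C2*erf(sqrt(7)*z/2)


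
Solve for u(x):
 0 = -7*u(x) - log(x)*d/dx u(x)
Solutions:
 u(x) = C1*exp(-7*li(x))


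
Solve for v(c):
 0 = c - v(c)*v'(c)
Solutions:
 v(c) = -sqrt(C1 + c^2)
 v(c) = sqrt(C1 + c^2)


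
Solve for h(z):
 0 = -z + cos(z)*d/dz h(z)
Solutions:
 h(z) = C1 + Integral(z/cos(z), z)


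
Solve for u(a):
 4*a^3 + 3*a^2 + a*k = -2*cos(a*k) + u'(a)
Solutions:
 u(a) = C1 + a^4 + a^3 + a^2*k/2 + 2*sin(a*k)/k


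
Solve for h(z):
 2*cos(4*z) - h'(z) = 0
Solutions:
 h(z) = C1 + sin(4*z)/2


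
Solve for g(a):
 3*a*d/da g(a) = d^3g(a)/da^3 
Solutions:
 g(a) = C1 + Integral(C2*airyai(3^(1/3)*a) + C3*airybi(3^(1/3)*a), a)


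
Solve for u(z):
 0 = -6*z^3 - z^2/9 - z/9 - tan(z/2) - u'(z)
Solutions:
 u(z) = C1 - 3*z^4/2 - z^3/27 - z^2/18 + 2*log(cos(z/2))


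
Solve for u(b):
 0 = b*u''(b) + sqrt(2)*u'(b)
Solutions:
 u(b) = C1 + C2*b^(1 - sqrt(2))


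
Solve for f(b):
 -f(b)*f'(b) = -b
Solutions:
 f(b) = -sqrt(C1 + b^2)
 f(b) = sqrt(C1 + b^2)


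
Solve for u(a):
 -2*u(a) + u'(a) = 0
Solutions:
 u(a) = C1*exp(2*a)


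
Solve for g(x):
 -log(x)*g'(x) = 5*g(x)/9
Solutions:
 g(x) = C1*exp(-5*li(x)/9)


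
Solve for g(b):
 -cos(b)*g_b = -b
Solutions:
 g(b) = C1 + Integral(b/cos(b), b)


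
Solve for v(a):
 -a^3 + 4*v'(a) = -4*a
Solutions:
 v(a) = C1 + a^4/16 - a^2/2


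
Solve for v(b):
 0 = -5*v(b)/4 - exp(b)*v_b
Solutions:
 v(b) = C1*exp(5*exp(-b)/4)


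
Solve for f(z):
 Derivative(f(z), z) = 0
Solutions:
 f(z) = C1


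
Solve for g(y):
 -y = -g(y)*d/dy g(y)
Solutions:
 g(y) = -sqrt(C1 + y^2)
 g(y) = sqrt(C1 + y^2)


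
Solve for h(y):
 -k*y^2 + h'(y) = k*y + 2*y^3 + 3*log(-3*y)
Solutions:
 h(y) = C1 + k*y^3/3 + k*y^2/2 + y^4/2 + 3*y*log(-y) + 3*y*(-1 + log(3))


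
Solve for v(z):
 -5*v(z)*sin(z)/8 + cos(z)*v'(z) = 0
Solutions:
 v(z) = C1/cos(z)^(5/8)


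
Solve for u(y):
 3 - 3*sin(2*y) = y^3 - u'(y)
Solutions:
 u(y) = C1 + y^4/4 - 3*y - 3*cos(2*y)/2


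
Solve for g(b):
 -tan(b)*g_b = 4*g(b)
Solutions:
 g(b) = C1/sin(b)^4


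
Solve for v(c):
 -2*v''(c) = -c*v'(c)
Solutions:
 v(c) = C1 + C2*erfi(c/2)


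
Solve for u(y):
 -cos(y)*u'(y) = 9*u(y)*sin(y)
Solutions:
 u(y) = C1*cos(y)^9


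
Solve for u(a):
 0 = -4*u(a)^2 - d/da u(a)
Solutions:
 u(a) = 1/(C1 + 4*a)


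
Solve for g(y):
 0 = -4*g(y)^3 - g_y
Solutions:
 g(y) = -sqrt(2)*sqrt(-1/(C1 - 4*y))/2
 g(y) = sqrt(2)*sqrt(-1/(C1 - 4*y))/2


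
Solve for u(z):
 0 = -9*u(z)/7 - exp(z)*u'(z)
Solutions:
 u(z) = C1*exp(9*exp(-z)/7)


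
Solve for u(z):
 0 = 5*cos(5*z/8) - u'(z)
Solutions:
 u(z) = C1 + 8*sin(5*z/8)


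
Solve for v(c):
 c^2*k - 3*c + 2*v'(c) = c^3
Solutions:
 v(c) = C1 + c^4/8 - c^3*k/6 + 3*c^2/4


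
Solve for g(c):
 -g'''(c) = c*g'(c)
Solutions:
 g(c) = C1 + Integral(C2*airyai(-c) + C3*airybi(-c), c)


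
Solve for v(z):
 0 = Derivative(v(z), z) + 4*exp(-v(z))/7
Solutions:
 v(z) = log(C1 - 4*z/7)


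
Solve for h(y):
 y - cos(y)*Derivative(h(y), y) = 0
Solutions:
 h(y) = C1 + Integral(y/cos(y), y)


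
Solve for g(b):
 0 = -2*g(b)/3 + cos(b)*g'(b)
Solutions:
 g(b) = C1*(sin(b) + 1)^(1/3)/(sin(b) - 1)^(1/3)


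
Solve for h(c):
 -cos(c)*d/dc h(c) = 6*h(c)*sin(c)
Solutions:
 h(c) = C1*cos(c)^6


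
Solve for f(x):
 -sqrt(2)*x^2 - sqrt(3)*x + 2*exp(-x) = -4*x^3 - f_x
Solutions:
 f(x) = C1 - x^4 + sqrt(2)*x^3/3 + sqrt(3)*x^2/2 + 2*exp(-x)


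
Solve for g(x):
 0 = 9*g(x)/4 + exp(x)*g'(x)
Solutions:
 g(x) = C1*exp(9*exp(-x)/4)


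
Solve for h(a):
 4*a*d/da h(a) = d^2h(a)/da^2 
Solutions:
 h(a) = C1 + C2*erfi(sqrt(2)*a)


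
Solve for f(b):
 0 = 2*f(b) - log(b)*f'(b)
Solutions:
 f(b) = C1*exp(2*li(b))


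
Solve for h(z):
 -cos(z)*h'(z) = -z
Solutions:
 h(z) = C1 + Integral(z/cos(z), z)


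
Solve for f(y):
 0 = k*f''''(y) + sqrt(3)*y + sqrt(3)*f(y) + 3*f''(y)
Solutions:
 f(y) = C1*exp(-sqrt(2)*y*sqrt((-sqrt(-4*sqrt(3)*k + 9) - 3)/k)/2) + C2*exp(sqrt(2)*y*sqrt((-sqrt(-4*sqrt(3)*k + 9) - 3)/k)/2) + C3*exp(-sqrt(2)*y*sqrt((sqrt(-4*sqrt(3)*k + 9) - 3)/k)/2) + C4*exp(sqrt(2)*y*sqrt((sqrt(-4*sqrt(3)*k + 9) - 3)/k)/2) - y


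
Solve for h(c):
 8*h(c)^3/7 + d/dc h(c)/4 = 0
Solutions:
 h(c) = -sqrt(14)*sqrt(-1/(C1 - 32*c))/2
 h(c) = sqrt(14)*sqrt(-1/(C1 - 32*c))/2


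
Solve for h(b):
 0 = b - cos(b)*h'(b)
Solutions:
 h(b) = C1 + Integral(b/cos(b), b)


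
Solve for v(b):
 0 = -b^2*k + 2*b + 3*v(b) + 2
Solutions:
 v(b) = b^2*k/3 - 2*b/3 - 2/3


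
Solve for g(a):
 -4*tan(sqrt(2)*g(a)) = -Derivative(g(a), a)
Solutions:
 g(a) = sqrt(2)*(pi - asin(C1*exp(4*sqrt(2)*a)))/2
 g(a) = sqrt(2)*asin(C1*exp(4*sqrt(2)*a))/2


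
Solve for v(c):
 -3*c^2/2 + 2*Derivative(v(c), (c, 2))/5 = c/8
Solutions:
 v(c) = C1 + C2*c + 5*c^4/16 + 5*c^3/96


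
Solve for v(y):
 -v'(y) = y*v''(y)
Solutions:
 v(y) = C1 + C2*log(y)


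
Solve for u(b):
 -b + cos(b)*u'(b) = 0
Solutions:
 u(b) = C1 + Integral(b/cos(b), b)


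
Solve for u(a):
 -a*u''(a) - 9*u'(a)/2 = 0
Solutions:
 u(a) = C1 + C2/a^(7/2)


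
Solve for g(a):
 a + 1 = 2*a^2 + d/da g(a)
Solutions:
 g(a) = C1 - 2*a^3/3 + a^2/2 + a


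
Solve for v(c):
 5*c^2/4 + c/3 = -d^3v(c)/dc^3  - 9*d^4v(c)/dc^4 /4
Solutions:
 v(c) = C1 + C2*c + C3*c^2 + C4*exp(-4*c/9) - c^5/48 + 127*c^4/576 - 127*c^3/64


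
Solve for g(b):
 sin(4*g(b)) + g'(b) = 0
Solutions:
 g(b) = -acos((-C1 - exp(8*b))/(C1 - exp(8*b)))/4 + pi/2
 g(b) = acos((-C1 - exp(8*b))/(C1 - exp(8*b)))/4


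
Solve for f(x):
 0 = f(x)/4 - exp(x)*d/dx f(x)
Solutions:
 f(x) = C1*exp(-exp(-x)/4)


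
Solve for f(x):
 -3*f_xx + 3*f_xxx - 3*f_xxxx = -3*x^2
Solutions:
 f(x) = C1 + C2*x + x^4/12 + x^3/3 + (C3*sin(sqrt(3)*x/2) + C4*cos(sqrt(3)*x/2))*exp(x/2)


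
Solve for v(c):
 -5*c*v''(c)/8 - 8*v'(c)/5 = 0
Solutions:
 v(c) = C1 + C2/c^(39/25)


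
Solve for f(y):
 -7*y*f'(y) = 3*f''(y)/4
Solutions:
 f(y) = C1 + C2*erf(sqrt(42)*y/3)


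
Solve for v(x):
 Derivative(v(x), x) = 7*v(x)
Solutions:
 v(x) = C1*exp(7*x)


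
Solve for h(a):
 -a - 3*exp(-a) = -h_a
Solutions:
 h(a) = C1 + a^2/2 - 3*exp(-a)


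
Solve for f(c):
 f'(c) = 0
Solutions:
 f(c) = C1


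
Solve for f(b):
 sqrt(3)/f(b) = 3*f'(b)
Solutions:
 f(b) = -sqrt(C1 + 6*sqrt(3)*b)/3
 f(b) = sqrt(C1 + 6*sqrt(3)*b)/3


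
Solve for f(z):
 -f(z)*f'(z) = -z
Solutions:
 f(z) = -sqrt(C1 + z^2)
 f(z) = sqrt(C1 + z^2)


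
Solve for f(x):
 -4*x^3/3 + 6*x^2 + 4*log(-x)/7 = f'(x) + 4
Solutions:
 f(x) = C1 - x^4/3 + 2*x^3 + 4*x*log(-x)/7 - 32*x/7


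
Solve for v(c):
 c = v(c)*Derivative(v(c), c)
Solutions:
 v(c) = -sqrt(C1 + c^2)
 v(c) = sqrt(C1 + c^2)


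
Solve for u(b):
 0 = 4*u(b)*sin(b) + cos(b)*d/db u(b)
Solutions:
 u(b) = C1*cos(b)^4


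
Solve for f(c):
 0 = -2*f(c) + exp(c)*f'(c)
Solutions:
 f(c) = C1*exp(-2*exp(-c))


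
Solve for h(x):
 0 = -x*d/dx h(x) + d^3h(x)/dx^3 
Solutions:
 h(x) = C1 + Integral(C2*airyai(x) + C3*airybi(x), x)


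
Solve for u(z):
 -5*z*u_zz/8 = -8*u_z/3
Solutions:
 u(z) = C1 + C2*z^(79/15)


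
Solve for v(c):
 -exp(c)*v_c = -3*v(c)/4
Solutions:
 v(c) = C1*exp(-3*exp(-c)/4)


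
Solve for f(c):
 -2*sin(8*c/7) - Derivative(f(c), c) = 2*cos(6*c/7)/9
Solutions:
 f(c) = C1 - 7*sin(6*c/7)/27 + 7*cos(8*c/7)/4


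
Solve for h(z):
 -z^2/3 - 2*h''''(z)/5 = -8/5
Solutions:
 h(z) = C1 + C2*z + C3*z^2 + C4*z^3 - z^6/432 + z^4/6


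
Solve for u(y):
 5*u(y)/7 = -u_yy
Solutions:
 u(y) = C1*sin(sqrt(35)*y/7) + C2*cos(sqrt(35)*y/7)
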